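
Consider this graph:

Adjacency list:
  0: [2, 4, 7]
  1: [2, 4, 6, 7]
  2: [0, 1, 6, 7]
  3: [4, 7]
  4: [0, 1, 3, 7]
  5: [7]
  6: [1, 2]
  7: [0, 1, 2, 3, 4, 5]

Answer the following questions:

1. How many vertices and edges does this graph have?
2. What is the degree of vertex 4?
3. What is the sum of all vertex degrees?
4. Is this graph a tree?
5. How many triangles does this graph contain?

Count: 8 vertices, 13 edges.
Vertex 4 has neighbors [0, 1, 3, 7], degree = 4.
Handshaking lemma: 2 * 13 = 26.
A tree on 8 vertices has 7 edges. This graph has 13 edges (6 extra). Not a tree.
Number of triangles = 6.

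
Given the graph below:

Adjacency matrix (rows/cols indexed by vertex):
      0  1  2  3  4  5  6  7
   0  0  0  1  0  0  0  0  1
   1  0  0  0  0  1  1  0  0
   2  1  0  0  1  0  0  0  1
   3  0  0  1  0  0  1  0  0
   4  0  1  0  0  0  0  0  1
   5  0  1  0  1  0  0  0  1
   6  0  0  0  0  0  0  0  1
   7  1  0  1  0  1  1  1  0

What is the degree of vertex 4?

Vertex 4 has neighbors [1, 7], so deg(4) = 2.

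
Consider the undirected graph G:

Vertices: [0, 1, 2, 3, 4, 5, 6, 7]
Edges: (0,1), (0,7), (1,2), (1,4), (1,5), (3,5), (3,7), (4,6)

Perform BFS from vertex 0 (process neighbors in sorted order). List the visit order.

BFS from vertex 0 (neighbors processed in ascending order):
Visit order: 0, 1, 7, 2, 4, 5, 3, 6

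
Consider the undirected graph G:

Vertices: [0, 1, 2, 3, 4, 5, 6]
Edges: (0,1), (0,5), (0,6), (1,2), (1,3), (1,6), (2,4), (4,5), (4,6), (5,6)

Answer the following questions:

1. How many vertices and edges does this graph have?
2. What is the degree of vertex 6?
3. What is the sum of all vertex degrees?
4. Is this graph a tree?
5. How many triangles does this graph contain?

Count: 7 vertices, 10 edges.
Vertex 6 has neighbors [0, 1, 4, 5], degree = 4.
Handshaking lemma: 2 * 10 = 20.
A tree on 7 vertices has 6 edges. This graph has 10 edges (4 extra). Not a tree.
Number of triangles = 3.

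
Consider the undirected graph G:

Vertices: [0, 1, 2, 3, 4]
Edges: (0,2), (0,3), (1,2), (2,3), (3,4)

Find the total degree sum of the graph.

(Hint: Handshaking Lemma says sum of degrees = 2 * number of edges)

Count edges: 5 edges.
By Handshaking Lemma: sum of degrees = 2 * 5 = 10.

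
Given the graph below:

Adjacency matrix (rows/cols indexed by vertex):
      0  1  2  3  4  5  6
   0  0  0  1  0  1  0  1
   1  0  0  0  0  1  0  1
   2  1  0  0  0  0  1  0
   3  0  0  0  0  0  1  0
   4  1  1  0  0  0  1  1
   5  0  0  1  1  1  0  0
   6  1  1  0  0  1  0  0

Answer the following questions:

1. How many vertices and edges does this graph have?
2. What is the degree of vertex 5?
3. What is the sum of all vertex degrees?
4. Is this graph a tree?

Count: 7 vertices, 9 edges.
Vertex 5 has neighbors [2, 3, 4], degree = 3.
Handshaking lemma: 2 * 9 = 18.
A tree on 7 vertices has 6 edges. This graph has 9 edges (3 extra). Not a tree.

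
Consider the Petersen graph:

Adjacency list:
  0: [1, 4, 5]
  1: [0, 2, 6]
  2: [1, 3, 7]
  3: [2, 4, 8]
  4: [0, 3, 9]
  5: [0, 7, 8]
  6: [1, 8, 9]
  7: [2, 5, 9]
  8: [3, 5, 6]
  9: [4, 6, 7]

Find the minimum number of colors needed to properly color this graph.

The Petersen graph contains odd cycles (e.g. the outer 5-cycle), so chi >= 3.
A proper 3-coloring exists (it is a well-known 3-chromatic graph).
Chromatic number = 3.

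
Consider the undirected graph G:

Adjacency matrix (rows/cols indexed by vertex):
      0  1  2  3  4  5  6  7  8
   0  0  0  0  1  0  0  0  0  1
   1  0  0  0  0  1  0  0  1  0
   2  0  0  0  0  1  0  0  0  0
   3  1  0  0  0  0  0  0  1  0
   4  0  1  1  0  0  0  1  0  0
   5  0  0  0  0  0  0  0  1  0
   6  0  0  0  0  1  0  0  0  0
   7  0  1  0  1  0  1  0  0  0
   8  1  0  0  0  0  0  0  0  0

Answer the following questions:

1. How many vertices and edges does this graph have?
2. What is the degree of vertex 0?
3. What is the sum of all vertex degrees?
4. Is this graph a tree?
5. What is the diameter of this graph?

Count: 9 vertices, 8 edges.
Vertex 0 has neighbors [3, 8], degree = 2.
Handshaking lemma: 2 * 8 = 16.
A graph is a tree iff it is connected and has exactly n-1 edges. This graph is connected (all 9 vertices in one component) and has 9-1 = 8 edges. It is a tree.
Diameter (longest shortest path) = 6.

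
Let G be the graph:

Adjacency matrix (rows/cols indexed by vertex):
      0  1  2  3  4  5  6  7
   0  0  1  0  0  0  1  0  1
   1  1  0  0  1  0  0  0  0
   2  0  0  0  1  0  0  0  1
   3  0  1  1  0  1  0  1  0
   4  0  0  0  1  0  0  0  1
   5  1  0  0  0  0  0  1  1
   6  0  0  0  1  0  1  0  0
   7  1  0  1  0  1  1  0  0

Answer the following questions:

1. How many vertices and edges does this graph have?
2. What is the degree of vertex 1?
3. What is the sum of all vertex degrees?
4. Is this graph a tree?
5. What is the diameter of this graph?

Count: 8 vertices, 11 edges.
Vertex 1 has neighbors [0, 3], degree = 2.
Handshaking lemma: 2 * 11 = 22.
A tree on 8 vertices has 7 edges. This graph has 11 edges (4 extra). Not a tree.
Diameter (longest shortest path) = 2.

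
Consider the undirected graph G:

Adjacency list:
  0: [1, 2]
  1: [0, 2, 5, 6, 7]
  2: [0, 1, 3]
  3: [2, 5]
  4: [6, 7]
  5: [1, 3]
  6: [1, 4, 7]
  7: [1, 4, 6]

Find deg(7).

Vertex 7 has neighbors [1, 4, 6], so deg(7) = 3.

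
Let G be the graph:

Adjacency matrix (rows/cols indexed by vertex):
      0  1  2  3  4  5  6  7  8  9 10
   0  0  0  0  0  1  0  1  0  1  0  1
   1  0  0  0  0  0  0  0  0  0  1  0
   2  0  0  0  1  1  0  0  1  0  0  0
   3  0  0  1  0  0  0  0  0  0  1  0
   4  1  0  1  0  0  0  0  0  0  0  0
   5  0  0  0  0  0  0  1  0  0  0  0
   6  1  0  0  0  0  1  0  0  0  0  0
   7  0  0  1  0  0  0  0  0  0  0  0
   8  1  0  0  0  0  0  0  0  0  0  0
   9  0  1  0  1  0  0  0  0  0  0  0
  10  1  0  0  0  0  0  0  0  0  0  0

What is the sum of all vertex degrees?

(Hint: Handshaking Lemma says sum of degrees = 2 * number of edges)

Count edges: 10 edges.
By Handshaking Lemma: sum of degrees = 2 * 10 = 20.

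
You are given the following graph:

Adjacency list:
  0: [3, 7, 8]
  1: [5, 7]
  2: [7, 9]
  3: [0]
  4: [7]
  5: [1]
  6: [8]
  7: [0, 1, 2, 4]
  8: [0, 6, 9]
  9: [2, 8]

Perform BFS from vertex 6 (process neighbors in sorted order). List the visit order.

BFS from vertex 6 (neighbors processed in ascending order):
Visit order: 6, 8, 0, 9, 3, 7, 2, 1, 4, 5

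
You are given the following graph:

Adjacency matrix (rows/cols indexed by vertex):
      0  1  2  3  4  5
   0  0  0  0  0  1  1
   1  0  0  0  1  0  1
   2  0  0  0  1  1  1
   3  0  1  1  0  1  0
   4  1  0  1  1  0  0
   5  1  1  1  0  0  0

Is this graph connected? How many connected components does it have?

Checking connectivity: the graph has 1 connected component(s).
All vertices are reachable from each other. The graph IS connected.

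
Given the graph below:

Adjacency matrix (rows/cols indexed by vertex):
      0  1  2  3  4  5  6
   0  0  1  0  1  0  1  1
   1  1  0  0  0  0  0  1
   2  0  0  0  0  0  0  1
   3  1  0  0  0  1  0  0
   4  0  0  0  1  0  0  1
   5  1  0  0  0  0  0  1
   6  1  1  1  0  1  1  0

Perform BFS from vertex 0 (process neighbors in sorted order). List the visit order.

BFS from vertex 0 (neighbors processed in ascending order):
Visit order: 0, 1, 3, 5, 6, 4, 2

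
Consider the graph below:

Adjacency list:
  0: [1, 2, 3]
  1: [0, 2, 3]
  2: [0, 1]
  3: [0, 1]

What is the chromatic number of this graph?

The graph has a maximum clique of size 3 (lower bound on chromatic number).
A valid 3-coloring: {0: 0, 1: 1, 2: 2, 3: 2}.
Chromatic number = 3.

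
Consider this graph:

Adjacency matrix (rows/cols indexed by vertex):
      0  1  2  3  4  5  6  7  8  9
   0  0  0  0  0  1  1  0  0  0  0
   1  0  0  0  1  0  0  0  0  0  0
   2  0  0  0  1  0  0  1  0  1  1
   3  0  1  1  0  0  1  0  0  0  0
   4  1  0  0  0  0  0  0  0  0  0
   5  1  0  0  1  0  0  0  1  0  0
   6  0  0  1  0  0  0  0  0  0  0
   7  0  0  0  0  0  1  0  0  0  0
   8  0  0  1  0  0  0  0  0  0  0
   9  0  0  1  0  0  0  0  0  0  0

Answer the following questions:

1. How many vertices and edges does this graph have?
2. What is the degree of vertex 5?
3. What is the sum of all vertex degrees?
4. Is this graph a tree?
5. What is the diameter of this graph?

Count: 10 vertices, 9 edges.
Vertex 5 has neighbors [0, 3, 7], degree = 3.
Handshaking lemma: 2 * 9 = 18.
A graph is a tree iff it is connected and has exactly n-1 edges. This graph is connected (all 10 vertices in one component) and has 10-1 = 9 edges. It is a tree.
Diameter (longest shortest path) = 5.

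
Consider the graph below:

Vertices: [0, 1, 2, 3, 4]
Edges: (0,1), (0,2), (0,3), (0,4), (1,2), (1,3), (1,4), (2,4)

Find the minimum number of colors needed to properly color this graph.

The graph has a maximum clique of size 4 (lower bound on chromatic number).
A valid 4-coloring: {0: 0, 1: 1, 2: 2, 3: 2, 4: 3}.
Chromatic number = 4.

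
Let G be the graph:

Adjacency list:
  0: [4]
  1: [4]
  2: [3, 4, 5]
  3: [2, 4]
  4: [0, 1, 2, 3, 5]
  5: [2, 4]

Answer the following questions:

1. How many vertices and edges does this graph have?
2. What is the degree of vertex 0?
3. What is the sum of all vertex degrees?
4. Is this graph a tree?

Count: 6 vertices, 7 edges.
Vertex 0 has neighbors [4], degree = 1.
Handshaking lemma: 2 * 7 = 14.
A tree on 6 vertices has 5 edges. This graph has 7 edges (2 extra). Not a tree.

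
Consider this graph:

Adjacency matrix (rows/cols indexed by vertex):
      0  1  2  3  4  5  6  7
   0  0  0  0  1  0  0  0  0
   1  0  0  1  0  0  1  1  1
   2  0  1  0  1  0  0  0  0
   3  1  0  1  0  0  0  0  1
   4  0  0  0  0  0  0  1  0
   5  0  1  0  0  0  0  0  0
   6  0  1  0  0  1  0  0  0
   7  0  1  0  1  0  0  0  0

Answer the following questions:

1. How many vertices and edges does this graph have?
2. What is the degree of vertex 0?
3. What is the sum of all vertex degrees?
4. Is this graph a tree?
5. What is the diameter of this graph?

Count: 8 vertices, 8 edges.
Vertex 0 has neighbors [3], degree = 1.
Handshaking lemma: 2 * 8 = 16.
A tree on 8 vertices has 7 edges. This graph has 8 edges (1 extra). Not a tree.
Diameter (longest shortest path) = 5.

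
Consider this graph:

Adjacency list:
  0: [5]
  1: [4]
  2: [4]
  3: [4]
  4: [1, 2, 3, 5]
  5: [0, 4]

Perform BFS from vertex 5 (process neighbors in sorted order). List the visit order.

BFS from vertex 5 (neighbors processed in ascending order):
Visit order: 5, 0, 4, 1, 2, 3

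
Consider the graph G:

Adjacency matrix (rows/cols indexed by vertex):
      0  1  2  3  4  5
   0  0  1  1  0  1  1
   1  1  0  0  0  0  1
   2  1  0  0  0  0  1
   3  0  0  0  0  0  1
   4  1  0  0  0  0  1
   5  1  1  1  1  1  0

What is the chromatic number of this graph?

The graph has a maximum clique of size 3 (lower bound on chromatic number).
A valid 3-coloring: {0: 1, 1: 2, 2: 2, 3: 1, 4: 2, 5: 0}.
Chromatic number = 3.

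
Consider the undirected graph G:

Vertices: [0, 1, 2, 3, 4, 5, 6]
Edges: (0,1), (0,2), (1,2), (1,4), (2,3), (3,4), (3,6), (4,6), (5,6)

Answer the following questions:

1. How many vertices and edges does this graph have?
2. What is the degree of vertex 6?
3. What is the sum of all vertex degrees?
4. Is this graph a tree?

Count: 7 vertices, 9 edges.
Vertex 6 has neighbors [3, 4, 5], degree = 3.
Handshaking lemma: 2 * 9 = 18.
A tree on 7 vertices has 6 edges. This graph has 9 edges (3 extra). Not a tree.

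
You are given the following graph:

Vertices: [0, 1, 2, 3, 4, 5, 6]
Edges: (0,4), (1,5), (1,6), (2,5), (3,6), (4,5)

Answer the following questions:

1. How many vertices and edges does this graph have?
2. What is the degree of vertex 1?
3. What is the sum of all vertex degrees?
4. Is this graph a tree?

Count: 7 vertices, 6 edges.
Vertex 1 has neighbors [5, 6], degree = 2.
Handshaking lemma: 2 * 6 = 12.
A graph is a tree iff it is connected and has exactly n-1 edges. This graph is connected (all 7 vertices in one component) and has 7-1 = 6 edges. It is a tree.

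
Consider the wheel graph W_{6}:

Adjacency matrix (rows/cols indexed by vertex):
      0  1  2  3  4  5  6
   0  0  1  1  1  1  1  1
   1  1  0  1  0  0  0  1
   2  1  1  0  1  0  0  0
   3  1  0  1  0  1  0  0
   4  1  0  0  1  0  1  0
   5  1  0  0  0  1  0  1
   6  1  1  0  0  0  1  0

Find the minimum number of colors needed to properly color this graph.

W_{6} = C_{6} plus a hub adjacent to every cycle vertex.
The outer cycle needs 2 colors (even cycle); the hub is adjacent to all of them so needs a fresh color.
Chromatic number = 2 + 1 = 3.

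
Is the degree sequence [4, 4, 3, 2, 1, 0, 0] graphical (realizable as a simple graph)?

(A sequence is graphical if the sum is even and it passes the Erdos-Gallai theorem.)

Sum of degrees = 14. Sum is even but fails Erdos-Gallai. The sequence is NOT graphical.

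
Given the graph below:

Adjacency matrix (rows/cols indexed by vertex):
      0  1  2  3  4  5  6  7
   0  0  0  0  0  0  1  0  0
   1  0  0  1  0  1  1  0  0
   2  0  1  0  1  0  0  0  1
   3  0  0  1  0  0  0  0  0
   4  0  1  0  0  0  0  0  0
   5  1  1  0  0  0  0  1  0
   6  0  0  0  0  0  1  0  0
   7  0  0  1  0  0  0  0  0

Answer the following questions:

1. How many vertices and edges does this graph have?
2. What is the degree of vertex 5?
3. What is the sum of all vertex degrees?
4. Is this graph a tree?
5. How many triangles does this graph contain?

Count: 8 vertices, 7 edges.
Vertex 5 has neighbors [0, 1, 6], degree = 3.
Handshaking lemma: 2 * 7 = 14.
A graph is a tree iff it is connected and has exactly n-1 edges. This graph is connected (all 8 vertices in one component) and has 8-1 = 7 edges. It is a tree.
Number of triangles = 0.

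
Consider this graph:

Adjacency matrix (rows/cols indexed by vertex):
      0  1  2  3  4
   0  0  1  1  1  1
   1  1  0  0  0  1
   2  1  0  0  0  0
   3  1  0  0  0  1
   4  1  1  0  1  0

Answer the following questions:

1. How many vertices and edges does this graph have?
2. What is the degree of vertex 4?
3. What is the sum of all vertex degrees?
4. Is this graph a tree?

Count: 5 vertices, 6 edges.
Vertex 4 has neighbors [0, 1, 3], degree = 3.
Handshaking lemma: 2 * 6 = 12.
A tree on 5 vertices has 4 edges. This graph has 6 edges (2 extra). Not a tree.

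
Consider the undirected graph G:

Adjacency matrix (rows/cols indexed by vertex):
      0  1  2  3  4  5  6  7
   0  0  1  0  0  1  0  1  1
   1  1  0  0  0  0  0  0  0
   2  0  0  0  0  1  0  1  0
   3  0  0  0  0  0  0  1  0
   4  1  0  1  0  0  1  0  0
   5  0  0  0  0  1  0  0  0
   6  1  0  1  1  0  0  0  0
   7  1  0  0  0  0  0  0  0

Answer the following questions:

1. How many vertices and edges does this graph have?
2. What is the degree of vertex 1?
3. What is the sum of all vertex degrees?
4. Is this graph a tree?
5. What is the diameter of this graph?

Count: 8 vertices, 8 edges.
Vertex 1 has neighbors [0], degree = 1.
Handshaking lemma: 2 * 8 = 16.
A tree on 8 vertices has 7 edges. This graph has 8 edges (1 extra). Not a tree.
Diameter (longest shortest path) = 4.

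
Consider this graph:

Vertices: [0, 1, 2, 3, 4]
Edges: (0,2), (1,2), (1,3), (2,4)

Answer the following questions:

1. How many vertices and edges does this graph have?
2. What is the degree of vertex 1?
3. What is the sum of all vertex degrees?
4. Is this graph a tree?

Count: 5 vertices, 4 edges.
Vertex 1 has neighbors [2, 3], degree = 2.
Handshaking lemma: 2 * 4 = 8.
A graph is a tree iff it is connected and has exactly n-1 edges. This graph is connected (all 5 vertices in one component) and has 5-1 = 4 edges. It is a tree.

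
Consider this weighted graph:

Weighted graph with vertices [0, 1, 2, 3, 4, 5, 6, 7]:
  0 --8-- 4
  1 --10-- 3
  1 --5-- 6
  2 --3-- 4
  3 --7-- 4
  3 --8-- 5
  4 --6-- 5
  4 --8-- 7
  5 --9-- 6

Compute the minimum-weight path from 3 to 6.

Using Dijkstra's algorithm from vertex 3:
Shortest path: 3 -> 1 -> 6
Total weight: 10 + 5 = 15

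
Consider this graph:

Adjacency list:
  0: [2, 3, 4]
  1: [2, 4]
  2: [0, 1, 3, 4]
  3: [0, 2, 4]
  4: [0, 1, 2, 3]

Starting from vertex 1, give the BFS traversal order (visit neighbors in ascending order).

BFS from vertex 1 (neighbors processed in ascending order):
Visit order: 1, 2, 4, 0, 3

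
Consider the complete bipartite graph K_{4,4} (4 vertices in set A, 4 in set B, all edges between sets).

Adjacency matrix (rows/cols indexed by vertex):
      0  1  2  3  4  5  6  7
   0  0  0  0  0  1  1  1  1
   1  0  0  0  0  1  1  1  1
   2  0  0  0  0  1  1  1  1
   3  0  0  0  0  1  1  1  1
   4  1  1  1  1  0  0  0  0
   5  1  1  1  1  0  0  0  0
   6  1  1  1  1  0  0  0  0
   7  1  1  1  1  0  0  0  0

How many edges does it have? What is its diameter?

K_{4,4} has 4 * 4 = 16 edges.
Any vertex reaches any opposite-side vertex in 1 step; same-side vertices reach in 2 steps via any opposite-side vertex.
Diameter = 2.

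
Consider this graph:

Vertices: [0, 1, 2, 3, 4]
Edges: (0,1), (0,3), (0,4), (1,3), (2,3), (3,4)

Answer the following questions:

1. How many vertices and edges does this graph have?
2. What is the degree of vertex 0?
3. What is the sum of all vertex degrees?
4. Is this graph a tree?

Count: 5 vertices, 6 edges.
Vertex 0 has neighbors [1, 3, 4], degree = 3.
Handshaking lemma: 2 * 6 = 12.
A tree on 5 vertices has 4 edges. This graph has 6 edges (2 extra). Not a tree.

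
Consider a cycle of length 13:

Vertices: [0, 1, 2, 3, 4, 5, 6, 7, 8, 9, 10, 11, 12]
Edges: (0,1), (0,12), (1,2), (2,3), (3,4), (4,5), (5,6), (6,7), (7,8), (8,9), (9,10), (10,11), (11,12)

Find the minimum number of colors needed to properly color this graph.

This is an odd cycle (C_13). Odd cycles are not bipartite (any 2-coloring forces two adjacent vertices to match), and 3 colors suffice.
Chromatic number = 3.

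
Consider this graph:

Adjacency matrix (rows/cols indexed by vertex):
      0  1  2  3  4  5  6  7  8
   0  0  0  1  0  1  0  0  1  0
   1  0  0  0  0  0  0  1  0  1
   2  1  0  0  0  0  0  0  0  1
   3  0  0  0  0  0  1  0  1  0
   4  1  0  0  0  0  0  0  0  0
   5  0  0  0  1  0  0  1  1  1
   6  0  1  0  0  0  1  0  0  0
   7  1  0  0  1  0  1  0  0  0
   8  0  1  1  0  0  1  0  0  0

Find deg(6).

Vertex 6 has neighbors [1, 5], so deg(6) = 2.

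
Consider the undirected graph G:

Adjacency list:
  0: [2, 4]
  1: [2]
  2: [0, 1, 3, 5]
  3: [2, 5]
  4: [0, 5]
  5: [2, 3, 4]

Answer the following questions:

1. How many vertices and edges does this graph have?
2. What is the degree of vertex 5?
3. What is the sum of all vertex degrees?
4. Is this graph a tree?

Count: 6 vertices, 7 edges.
Vertex 5 has neighbors [2, 3, 4], degree = 3.
Handshaking lemma: 2 * 7 = 14.
A tree on 6 vertices has 5 edges. This graph has 7 edges (2 extra). Not a tree.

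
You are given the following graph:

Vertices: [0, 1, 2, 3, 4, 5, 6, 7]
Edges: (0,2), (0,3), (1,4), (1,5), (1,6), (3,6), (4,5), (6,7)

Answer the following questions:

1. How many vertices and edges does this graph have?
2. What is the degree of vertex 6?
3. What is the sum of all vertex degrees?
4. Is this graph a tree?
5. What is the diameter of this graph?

Count: 8 vertices, 8 edges.
Vertex 6 has neighbors [1, 3, 7], degree = 3.
Handshaking lemma: 2 * 8 = 16.
A tree on 8 vertices has 7 edges. This graph has 8 edges (1 extra). Not a tree.
Diameter (longest shortest path) = 5.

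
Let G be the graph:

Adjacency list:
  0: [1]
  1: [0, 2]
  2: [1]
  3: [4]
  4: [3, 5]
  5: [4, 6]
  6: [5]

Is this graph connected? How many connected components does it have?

Checking connectivity: the graph has 2 connected component(s).
Components: [[0, 1, 2], [3, 4, 5, 6]]. The graph is NOT connected.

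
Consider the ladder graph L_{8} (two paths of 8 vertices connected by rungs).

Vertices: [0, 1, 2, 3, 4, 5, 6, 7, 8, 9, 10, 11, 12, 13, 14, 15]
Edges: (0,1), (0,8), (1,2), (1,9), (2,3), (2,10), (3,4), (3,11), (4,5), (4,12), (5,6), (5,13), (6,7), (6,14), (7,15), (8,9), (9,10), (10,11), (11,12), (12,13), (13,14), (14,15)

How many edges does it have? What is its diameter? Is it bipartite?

Ladder graph L_{8}: 8 rungs + 2 * (8-1) path edges = 8 + 14 = 22 edges.
Diameter = 8.
Ladder graphs are bipartite (alternating coloring along each path).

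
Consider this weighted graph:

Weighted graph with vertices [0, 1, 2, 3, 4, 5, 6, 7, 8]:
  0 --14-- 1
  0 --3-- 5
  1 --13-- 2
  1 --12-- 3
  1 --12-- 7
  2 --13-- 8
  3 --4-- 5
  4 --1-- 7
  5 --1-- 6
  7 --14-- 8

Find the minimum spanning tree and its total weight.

Applying Kruskal's algorithm (sort edges by weight, add if no cycle):
  Add (4,7) w=1
  Add (5,6) w=1
  Add (0,5) w=3
  Add (3,5) w=4
  Add (1,7) w=12
  Add (1,3) w=12
  Add (1,2) w=13
  Add (2,8) w=13
  Skip (0,1) w=14 (creates cycle)
  Skip (7,8) w=14 (creates cycle)
MST weight = 59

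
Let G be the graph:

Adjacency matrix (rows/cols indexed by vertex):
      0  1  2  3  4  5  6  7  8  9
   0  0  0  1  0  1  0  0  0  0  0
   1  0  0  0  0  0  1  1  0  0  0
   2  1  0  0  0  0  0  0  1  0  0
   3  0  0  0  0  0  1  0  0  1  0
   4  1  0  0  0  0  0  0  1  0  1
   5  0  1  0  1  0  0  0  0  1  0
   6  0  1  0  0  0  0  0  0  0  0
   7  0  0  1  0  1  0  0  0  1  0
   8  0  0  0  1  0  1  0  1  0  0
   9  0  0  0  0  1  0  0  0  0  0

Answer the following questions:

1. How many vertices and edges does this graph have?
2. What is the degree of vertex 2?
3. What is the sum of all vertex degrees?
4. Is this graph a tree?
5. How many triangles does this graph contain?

Count: 10 vertices, 11 edges.
Vertex 2 has neighbors [0, 7], degree = 2.
Handshaking lemma: 2 * 11 = 22.
A tree on 10 vertices has 9 edges. This graph has 11 edges (2 extra). Not a tree.
Number of triangles = 1.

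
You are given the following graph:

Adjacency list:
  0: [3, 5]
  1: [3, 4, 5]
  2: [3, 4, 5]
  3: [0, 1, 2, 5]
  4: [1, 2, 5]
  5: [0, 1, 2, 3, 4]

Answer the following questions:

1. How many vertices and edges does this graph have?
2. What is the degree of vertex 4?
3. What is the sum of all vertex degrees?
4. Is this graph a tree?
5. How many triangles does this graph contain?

Count: 6 vertices, 10 edges.
Vertex 4 has neighbors [1, 2, 5], degree = 3.
Handshaking lemma: 2 * 10 = 20.
A tree on 6 vertices has 5 edges. This graph has 10 edges (5 extra). Not a tree.
Number of triangles = 5.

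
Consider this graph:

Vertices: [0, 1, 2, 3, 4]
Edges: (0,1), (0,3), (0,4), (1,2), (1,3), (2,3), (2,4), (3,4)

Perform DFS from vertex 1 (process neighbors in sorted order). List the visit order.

DFS from vertex 1 (neighbors processed in ascending order):
Visit order: 1, 0, 3, 2, 4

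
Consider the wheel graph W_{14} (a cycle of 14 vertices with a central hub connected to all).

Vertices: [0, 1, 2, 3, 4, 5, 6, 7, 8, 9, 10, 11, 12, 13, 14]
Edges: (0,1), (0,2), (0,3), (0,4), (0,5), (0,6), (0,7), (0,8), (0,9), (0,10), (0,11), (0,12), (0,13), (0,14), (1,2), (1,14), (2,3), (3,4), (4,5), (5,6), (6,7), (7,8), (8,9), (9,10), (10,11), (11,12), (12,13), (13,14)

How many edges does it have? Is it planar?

Wheel graph W_{14}: 14 cycle edges + 14 spoke edges = 28 edges.
Total vertices: 15.
The graph is planar.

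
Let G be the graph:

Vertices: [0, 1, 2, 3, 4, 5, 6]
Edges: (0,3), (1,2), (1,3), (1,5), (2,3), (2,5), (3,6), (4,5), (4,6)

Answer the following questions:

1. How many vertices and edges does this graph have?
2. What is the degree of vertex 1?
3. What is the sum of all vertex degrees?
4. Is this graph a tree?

Count: 7 vertices, 9 edges.
Vertex 1 has neighbors [2, 3, 5], degree = 3.
Handshaking lemma: 2 * 9 = 18.
A tree on 7 vertices has 6 edges. This graph has 9 edges (3 extra). Not a tree.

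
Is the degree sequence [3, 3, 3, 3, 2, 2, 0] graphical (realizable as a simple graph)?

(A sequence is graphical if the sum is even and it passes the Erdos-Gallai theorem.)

Sum of degrees = 16. Sum is even and passes Erdos-Gallai. The sequence IS graphical.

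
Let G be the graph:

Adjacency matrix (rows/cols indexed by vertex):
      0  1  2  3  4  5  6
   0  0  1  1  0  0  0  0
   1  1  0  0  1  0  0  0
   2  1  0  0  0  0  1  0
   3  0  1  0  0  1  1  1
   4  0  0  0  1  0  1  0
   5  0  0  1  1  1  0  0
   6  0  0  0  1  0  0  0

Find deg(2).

Vertex 2 has neighbors [0, 5], so deg(2) = 2.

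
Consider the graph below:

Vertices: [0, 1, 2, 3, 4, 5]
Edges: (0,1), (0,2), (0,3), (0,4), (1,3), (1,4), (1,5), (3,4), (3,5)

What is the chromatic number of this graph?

The graph has a maximum clique of size 4 (lower bound on chromatic number).
A valid 4-coloring: {0: 0, 1: 1, 2: 1, 3: 2, 4: 3, 5: 0}.
Chromatic number = 4.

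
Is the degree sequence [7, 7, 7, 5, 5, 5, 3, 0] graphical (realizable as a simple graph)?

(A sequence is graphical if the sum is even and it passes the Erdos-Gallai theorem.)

Sum of degrees = 39. Sum is odd, so the sequence is NOT graphical.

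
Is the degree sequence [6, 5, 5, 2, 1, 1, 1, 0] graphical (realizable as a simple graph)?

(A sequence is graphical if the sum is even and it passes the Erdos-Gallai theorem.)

Sum of degrees = 21. Sum is odd, so the sequence is NOT graphical.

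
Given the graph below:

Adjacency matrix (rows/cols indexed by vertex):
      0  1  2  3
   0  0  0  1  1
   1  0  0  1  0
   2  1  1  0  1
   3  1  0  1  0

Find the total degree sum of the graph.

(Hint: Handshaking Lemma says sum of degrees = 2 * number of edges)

Count edges: 4 edges.
By Handshaking Lemma: sum of degrees = 2 * 4 = 8.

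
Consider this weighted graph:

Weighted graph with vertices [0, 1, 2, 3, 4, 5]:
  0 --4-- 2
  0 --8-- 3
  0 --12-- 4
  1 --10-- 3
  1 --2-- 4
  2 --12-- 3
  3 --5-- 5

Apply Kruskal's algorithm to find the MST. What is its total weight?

Applying Kruskal's algorithm (sort edges by weight, add if no cycle):
  Add (1,4) w=2
  Add (0,2) w=4
  Add (3,5) w=5
  Add (0,3) w=8
  Add (1,3) w=10
  Skip (0,4) w=12 (creates cycle)
  Skip (2,3) w=12 (creates cycle)
MST weight = 29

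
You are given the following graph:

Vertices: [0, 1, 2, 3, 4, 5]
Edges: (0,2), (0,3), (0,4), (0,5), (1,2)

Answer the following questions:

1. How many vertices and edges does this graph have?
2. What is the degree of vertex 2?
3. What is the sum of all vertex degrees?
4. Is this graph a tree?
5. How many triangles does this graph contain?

Count: 6 vertices, 5 edges.
Vertex 2 has neighbors [0, 1], degree = 2.
Handshaking lemma: 2 * 5 = 10.
A graph is a tree iff it is connected and has exactly n-1 edges. This graph is connected (all 6 vertices in one component) and has 6-1 = 5 edges. It is a tree.
Number of triangles = 0.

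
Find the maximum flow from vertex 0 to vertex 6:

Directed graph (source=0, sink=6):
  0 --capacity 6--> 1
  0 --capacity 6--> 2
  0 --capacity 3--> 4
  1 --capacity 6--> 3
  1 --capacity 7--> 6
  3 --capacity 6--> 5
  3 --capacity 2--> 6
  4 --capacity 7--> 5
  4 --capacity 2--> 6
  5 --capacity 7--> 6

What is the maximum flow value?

Computing max flow:
  Flow on (0->1): 6/6
  Flow on (0->4): 3/3
  Flow on (1->6): 6/7
  Flow on (4->5): 1/7
  Flow on (4->6): 2/2
  Flow on (5->6): 1/7
Maximum flow = 9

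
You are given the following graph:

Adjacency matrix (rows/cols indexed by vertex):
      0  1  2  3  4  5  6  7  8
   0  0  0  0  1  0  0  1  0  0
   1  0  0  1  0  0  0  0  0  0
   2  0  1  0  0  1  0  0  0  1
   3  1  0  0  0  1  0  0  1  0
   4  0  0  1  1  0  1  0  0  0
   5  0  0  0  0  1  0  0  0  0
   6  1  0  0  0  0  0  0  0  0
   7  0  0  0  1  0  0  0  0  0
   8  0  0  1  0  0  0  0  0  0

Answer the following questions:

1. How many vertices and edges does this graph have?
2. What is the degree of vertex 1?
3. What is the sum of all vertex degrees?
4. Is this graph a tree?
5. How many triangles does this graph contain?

Count: 9 vertices, 8 edges.
Vertex 1 has neighbors [2], degree = 1.
Handshaking lemma: 2 * 8 = 16.
A graph is a tree iff it is connected and has exactly n-1 edges. This graph is connected (all 9 vertices in one component) and has 9-1 = 8 edges. It is a tree.
Number of triangles = 0.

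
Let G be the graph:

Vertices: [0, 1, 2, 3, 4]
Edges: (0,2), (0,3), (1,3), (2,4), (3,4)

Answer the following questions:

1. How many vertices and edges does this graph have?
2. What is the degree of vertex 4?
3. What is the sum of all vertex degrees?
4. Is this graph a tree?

Count: 5 vertices, 5 edges.
Vertex 4 has neighbors [2, 3], degree = 2.
Handshaking lemma: 2 * 5 = 10.
A tree on 5 vertices has 4 edges. This graph has 5 edges (1 extra). Not a tree.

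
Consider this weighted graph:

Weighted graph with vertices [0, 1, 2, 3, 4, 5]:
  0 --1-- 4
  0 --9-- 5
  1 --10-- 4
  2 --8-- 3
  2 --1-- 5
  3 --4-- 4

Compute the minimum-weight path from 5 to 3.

Using Dijkstra's algorithm from vertex 5:
Shortest path: 5 -> 2 -> 3
Total weight: 1 + 8 = 9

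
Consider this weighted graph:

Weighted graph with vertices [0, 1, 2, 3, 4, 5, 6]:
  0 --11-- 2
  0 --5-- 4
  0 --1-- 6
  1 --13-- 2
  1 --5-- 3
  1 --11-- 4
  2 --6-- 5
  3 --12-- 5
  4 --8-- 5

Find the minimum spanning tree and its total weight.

Applying Kruskal's algorithm (sort edges by weight, add if no cycle):
  Add (0,6) w=1
  Add (0,4) w=5
  Add (1,3) w=5
  Add (2,5) w=6
  Add (4,5) w=8
  Skip (0,2) w=11 (creates cycle)
  Add (1,4) w=11
  Skip (3,5) w=12 (creates cycle)
  Skip (1,2) w=13 (creates cycle)
MST weight = 36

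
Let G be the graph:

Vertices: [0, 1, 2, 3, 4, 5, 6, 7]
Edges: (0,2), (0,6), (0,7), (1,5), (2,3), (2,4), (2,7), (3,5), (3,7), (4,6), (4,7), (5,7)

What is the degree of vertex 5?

Vertex 5 has neighbors [1, 3, 7], so deg(5) = 3.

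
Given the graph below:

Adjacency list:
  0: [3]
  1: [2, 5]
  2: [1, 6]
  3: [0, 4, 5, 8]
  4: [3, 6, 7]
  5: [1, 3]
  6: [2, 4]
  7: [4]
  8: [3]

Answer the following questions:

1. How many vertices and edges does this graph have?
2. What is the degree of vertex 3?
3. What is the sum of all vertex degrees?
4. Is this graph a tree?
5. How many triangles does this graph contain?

Count: 9 vertices, 9 edges.
Vertex 3 has neighbors [0, 4, 5, 8], degree = 4.
Handshaking lemma: 2 * 9 = 18.
A tree on 9 vertices has 8 edges. This graph has 9 edges (1 extra). Not a tree.
Number of triangles = 0.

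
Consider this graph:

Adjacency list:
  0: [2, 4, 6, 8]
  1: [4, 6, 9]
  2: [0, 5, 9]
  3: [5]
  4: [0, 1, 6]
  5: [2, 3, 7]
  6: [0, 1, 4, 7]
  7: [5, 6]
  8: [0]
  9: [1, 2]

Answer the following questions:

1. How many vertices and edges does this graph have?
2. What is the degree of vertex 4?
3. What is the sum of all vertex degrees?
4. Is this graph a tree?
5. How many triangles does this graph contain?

Count: 10 vertices, 13 edges.
Vertex 4 has neighbors [0, 1, 6], degree = 3.
Handshaking lemma: 2 * 13 = 26.
A tree on 10 vertices has 9 edges. This graph has 13 edges (4 extra). Not a tree.
Number of triangles = 2.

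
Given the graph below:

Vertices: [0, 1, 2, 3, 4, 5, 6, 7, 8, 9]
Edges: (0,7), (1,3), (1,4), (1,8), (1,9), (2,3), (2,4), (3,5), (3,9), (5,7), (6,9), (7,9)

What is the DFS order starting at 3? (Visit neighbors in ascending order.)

DFS from vertex 3 (neighbors processed in ascending order):
Visit order: 3, 1, 4, 2, 8, 9, 6, 7, 0, 5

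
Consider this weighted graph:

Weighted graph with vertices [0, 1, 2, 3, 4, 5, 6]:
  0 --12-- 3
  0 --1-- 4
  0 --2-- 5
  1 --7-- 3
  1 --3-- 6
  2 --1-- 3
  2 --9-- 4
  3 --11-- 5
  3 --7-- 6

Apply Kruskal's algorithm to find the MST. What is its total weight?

Applying Kruskal's algorithm (sort edges by weight, add if no cycle):
  Add (0,4) w=1
  Add (2,3) w=1
  Add (0,5) w=2
  Add (1,6) w=3
  Add (1,3) w=7
  Skip (3,6) w=7 (creates cycle)
  Add (2,4) w=9
  Skip (3,5) w=11 (creates cycle)
  Skip (0,3) w=12 (creates cycle)
MST weight = 23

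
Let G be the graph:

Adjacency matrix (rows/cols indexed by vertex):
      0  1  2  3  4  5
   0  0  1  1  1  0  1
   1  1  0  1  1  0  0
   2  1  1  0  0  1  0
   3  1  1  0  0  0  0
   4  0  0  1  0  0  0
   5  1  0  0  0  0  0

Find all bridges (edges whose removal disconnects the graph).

A bridge is an edge whose removal increases the number of connected components.
Bridges found: (0,5), (2,4)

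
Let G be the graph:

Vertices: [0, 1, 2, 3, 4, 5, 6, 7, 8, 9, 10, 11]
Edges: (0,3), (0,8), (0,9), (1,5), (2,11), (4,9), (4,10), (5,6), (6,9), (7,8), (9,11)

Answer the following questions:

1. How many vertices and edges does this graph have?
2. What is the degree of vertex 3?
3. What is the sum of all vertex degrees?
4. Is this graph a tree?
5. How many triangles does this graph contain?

Count: 12 vertices, 11 edges.
Vertex 3 has neighbors [0], degree = 1.
Handshaking lemma: 2 * 11 = 22.
A graph is a tree iff it is connected and has exactly n-1 edges. This graph is connected (all 12 vertices in one component) and has 12-1 = 11 edges. It is a tree.
Number of triangles = 0.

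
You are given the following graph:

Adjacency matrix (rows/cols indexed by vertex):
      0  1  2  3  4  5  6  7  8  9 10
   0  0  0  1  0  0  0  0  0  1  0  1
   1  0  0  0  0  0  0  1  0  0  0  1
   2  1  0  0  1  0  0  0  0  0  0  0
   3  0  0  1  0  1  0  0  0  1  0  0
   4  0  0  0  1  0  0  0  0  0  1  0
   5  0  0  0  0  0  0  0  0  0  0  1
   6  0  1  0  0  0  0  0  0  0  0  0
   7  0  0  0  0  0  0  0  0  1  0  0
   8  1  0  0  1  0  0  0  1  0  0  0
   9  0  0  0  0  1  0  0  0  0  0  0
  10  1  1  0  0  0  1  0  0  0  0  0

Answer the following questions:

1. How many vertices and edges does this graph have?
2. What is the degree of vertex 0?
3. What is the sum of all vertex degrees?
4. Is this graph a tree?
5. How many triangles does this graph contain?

Count: 11 vertices, 11 edges.
Vertex 0 has neighbors [2, 8, 10], degree = 3.
Handshaking lemma: 2 * 11 = 22.
A tree on 11 vertices has 10 edges. This graph has 11 edges (1 extra). Not a tree.
Number of triangles = 0.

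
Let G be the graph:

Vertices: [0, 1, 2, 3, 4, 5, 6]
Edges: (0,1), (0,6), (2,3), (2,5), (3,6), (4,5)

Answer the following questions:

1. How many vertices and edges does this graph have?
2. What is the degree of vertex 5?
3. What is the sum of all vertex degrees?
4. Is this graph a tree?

Count: 7 vertices, 6 edges.
Vertex 5 has neighbors [2, 4], degree = 2.
Handshaking lemma: 2 * 6 = 12.
A graph is a tree iff it is connected and has exactly n-1 edges. This graph is connected (all 7 vertices in one component) and has 7-1 = 6 edges. It is a tree.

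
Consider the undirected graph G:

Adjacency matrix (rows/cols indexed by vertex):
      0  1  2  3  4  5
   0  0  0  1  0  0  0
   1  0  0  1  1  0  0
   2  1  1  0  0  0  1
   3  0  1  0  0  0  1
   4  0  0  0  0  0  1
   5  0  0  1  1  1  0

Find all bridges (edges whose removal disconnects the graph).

A bridge is an edge whose removal increases the number of connected components.
Bridges found: (0,2), (4,5)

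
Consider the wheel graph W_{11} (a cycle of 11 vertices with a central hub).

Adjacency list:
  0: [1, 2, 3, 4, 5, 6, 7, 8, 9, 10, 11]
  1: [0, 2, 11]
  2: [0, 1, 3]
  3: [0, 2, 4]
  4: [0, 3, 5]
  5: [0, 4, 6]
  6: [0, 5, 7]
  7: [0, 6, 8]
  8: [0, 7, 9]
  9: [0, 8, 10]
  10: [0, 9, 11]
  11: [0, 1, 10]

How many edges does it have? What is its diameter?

Wheel graph W_{11}: 11 cycle edges + 11 spoke edges = 22 edges.
The hub is distance 1 from all cycle vertices. Max distance between cycle vertices through hub is 2.
Diameter = 2.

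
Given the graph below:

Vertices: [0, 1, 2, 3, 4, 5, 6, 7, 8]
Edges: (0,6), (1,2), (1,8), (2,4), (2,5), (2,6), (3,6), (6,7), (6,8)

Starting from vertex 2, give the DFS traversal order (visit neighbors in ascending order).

DFS from vertex 2 (neighbors processed in ascending order):
Visit order: 2, 1, 8, 6, 0, 3, 7, 4, 5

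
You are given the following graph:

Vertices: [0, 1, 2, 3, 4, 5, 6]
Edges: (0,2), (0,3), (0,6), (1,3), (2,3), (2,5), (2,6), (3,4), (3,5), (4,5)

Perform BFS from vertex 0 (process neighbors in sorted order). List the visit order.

BFS from vertex 0 (neighbors processed in ascending order):
Visit order: 0, 2, 3, 6, 5, 1, 4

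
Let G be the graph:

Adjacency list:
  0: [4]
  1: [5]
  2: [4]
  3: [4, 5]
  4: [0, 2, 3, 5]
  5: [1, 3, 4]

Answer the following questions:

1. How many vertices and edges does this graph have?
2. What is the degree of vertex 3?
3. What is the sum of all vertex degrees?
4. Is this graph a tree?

Count: 6 vertices, 6 edges.
Vertex 3 has neighbors [4, 5], degree = 2.
Handshaking lemma: 2 * 6 = 12.
A tree on 6 vertices has 5 edges. This graph has 6 edges (1 extra). Not a tree.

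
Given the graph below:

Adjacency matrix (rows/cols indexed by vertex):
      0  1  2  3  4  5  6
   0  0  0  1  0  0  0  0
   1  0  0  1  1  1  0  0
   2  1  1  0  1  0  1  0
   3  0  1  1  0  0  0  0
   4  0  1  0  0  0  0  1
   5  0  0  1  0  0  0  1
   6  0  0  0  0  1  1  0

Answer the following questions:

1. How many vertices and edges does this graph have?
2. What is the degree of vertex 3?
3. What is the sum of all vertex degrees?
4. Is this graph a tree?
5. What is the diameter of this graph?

Count: 7 vertices, 8 edges.
Vertex 3 has neighbors [1, 2], degree = 2.
Handshaking lemma: 2 * 8 = 16.
A tree on 7 vertices has 6 edges. This graph has 8 edges (2 extra). Not a tree.
Diameter (longest shortest path) = 3.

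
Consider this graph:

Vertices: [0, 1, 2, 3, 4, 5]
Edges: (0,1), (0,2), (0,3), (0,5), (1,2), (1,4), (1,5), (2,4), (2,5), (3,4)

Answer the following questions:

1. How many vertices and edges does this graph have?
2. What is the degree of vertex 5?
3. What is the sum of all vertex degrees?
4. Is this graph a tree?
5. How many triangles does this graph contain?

Count: 6 vertices, 10 edges.
Vertex 5 has neighbors [0, 1, 2], degree = 3.
Handshaking lemma: 2 * 10 = 20.
A tree on 6 vertices has 5 edges. This graph has 10 edges (5 extra). Not a tree.
Number of triangles = 5.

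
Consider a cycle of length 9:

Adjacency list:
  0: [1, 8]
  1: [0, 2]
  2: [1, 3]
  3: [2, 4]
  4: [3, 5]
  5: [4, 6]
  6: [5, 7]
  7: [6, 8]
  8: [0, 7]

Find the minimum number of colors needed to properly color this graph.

This is an odd cycle (C_9). Odd cycles are not bipartite (any 2-coloring forces two adjacent vertices to match), and 3 colors suffice.
Chromatic number = 3.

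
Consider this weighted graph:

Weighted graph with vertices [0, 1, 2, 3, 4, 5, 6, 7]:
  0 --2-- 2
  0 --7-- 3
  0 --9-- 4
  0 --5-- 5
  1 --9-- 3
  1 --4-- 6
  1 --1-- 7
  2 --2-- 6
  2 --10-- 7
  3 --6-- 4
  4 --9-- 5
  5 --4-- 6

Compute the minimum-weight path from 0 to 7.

Using Dijkstra's algorithm from vertex 0:
Shortest path: 0 -> 2 -> 6 -> 1 -> 7
Total weight: 2 + 2 + 4 + 1 = 9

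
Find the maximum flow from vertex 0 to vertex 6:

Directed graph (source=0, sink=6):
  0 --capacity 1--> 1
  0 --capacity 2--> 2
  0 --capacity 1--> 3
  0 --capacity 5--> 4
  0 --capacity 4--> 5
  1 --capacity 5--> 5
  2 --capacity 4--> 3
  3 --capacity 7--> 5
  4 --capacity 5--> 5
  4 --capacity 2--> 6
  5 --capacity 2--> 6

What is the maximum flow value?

Computing max flow:
  Flow on (0->4): 2/5
  Flow on (0->5): 2/4
  Flow on (4->6): 2/2
  Flow on (5->6): 2/2
Maximum flow = 4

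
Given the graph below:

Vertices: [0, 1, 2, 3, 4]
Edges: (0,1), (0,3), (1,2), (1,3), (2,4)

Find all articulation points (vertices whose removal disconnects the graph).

An articulation point is a vertex whose removal disconnects the graph.
Articulation points: [1, 2]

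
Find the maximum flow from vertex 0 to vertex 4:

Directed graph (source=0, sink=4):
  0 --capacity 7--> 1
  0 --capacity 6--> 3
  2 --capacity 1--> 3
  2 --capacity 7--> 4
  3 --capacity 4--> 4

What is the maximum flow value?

Computing max flow:
  Flow on (0->3): 4/6
  Flow on (3->4): 4/4
Maximum flow = 4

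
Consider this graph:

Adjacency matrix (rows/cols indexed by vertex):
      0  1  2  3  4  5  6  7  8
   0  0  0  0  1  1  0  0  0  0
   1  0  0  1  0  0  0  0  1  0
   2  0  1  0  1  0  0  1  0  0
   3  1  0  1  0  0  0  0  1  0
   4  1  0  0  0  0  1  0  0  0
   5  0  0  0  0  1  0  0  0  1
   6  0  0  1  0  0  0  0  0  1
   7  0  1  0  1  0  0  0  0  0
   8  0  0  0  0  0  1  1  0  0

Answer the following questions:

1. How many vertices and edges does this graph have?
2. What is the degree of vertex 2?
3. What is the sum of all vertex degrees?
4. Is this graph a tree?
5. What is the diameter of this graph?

Count: 9 vertices, 10 edges.
Vertex 2 has neighbors [1, 3, 6], degree = 3.
Handshaking lemma: 2 * 10 = 20.
A tree on 9 vertices has 8 edges. This graph has 10 edges (2 extra). Not a tree.
Diameter (longest shortest path) = 4.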